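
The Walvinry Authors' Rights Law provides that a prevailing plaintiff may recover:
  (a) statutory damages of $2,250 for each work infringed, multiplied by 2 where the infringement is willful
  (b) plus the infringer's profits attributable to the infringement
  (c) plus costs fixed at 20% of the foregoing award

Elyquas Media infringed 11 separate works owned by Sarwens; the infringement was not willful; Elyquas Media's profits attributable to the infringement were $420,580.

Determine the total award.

$534,396

Statutory damages: 11 × $2,250 = $24,750
Infringement not willful: no ×2 enhancement.
Combined award: $24,750 + $420,580 = $445,330
Costs: 20% of $445,330 = $89,066
Award plus costs: $445,330 + $89,066 = $534,396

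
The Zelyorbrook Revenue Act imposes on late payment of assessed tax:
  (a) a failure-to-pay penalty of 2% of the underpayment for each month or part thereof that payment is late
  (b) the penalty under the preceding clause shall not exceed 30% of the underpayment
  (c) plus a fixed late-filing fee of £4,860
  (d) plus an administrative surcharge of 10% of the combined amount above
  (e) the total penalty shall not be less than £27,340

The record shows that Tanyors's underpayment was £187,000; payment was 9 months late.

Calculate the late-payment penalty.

Accrued rate: 2% × 9 = 18%, capped at 30% → 18%
Failure-to-pay penalty: 18% of £187,000 = £33,660
Penalty before surcharge: £33,660 + £4,860 = £38,520
Administrative surcharge: 10% of £38,520 = £3,852
Total penalty: £38,520 + £3,852 = £42,372
Minimum £27,340: £42,372 meets the minimum, no increase.

£42,372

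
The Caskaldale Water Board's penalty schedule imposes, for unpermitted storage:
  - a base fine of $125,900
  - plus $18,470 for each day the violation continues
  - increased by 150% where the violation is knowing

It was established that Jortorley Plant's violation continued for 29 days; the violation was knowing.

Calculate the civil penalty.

Per-day component: 29 × $18,470 = $535,630
Base plus per-day: $125,900 + $535,630 = $661,530
Enhancement: 150% of $661,530 = $992,295
Enhanced fine: $661,530 + $992,295 = $1,653,825

$1,653,825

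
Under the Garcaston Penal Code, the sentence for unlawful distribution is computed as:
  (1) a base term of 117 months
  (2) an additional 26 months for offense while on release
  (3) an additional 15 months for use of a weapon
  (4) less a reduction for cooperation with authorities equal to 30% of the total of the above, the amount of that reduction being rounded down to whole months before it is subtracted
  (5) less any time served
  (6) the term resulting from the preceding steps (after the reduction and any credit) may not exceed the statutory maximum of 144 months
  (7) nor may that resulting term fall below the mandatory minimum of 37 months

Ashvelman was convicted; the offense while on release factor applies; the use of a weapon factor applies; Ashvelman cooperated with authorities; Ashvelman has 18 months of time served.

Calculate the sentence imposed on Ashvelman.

93 months

Offense while on release enhancement: +26 months
Use of a weapon enhancement: +15 months
Adjusted term: 117 months + 26 months + 15 months = 158 months
Cooperation with authorities reduction: 30% of 158 months = 47 months (rounded down)
After reduction: 158 − 47 = 111 months
Less time served: 111 months − 18 months = 93 months
Cap at 144 months: 93 months is within the cap, no reduction.
Minimum 37 months: 93 months meets the minimum, no increase.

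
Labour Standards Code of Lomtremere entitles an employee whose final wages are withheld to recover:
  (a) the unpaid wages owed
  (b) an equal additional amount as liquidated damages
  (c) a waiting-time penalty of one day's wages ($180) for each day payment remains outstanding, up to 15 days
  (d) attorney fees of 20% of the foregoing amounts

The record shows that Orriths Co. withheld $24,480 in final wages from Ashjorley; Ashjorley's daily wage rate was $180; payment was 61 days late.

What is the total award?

Liquidated damages (equal amount): $24,480
Penalty days: min(61, 15) = 15
Waiting-time penalty: 15 × $180 = $2,700
Subtotal: $24,480 + $24,480 + $2,700 = $51,660
Attorney fees: 20% of $51,660 = $10,332
Total award: $51,660 + $10,332 = $61,992

$61,992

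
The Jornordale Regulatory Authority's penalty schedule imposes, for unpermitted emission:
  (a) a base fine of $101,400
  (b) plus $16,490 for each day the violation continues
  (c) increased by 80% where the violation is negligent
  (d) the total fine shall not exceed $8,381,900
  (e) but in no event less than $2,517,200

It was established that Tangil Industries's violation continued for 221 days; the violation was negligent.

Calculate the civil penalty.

$6,742,242

Per-day component: 221 × $16,490 = $3,644,290
Base plus per-day: $101,400 + $3,644,290 = $3,745,690
Enhancement: 80% of $3,745,690 = $2,996,552
Enhanced fine: $3,745,690 + $2,996,552 = $6,742,242
Cap at $8,381,900: $6,742,242 is within the cap, no reduction.
Minimum $2,517,200: $6,742,242 meets the minimum, no increase.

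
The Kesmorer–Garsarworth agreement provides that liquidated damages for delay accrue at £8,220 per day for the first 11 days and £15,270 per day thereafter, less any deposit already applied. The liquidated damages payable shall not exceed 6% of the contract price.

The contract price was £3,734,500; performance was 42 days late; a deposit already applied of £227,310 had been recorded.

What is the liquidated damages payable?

£224,070

First 11 days: 11 × £8,220 = £90,420
Remaining days: (42 − 11) × £15,270 = £473,370
Accrued per-day damages: £90,420 + £473,370 = £563,790
Less deposit already applied: £563,790 − £227,310 = £336,480
Cap: 6% of £3,734,500 = £224,070
Cap at £224,070: £336,480 exceeds the cap → £224,070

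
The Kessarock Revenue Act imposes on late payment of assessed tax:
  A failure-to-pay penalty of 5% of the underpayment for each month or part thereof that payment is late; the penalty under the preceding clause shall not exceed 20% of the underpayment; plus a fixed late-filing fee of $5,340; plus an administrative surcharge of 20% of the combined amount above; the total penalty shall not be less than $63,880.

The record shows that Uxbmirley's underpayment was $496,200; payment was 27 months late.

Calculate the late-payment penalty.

$125,496

Accrued rate: 5% × 27 = 135%, capped at 20% → 20%
Failure-to-pay penalty: 20% of $496,200 = $99,240
Penalty before surcharge: $99,240 + $5,340 = $104,580
Administrative surcharge: 20% of $104,580 = $20,916
Total penalty: $104,580 + $20,916 = $125,496
Minimum $63,880: $125,496 meets the minimum, no increase.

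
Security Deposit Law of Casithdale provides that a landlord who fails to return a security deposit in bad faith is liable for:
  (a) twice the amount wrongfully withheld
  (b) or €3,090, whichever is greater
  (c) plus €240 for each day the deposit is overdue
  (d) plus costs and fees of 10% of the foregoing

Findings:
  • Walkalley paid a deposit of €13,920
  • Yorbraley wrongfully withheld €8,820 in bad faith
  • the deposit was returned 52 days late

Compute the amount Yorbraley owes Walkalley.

Doubled: 2 × €8,820 = €17,640
Minimum €3,090: €17,640 meets the minimum, no increase.
Late-return penalty: 52 × €240 = €12,480
Damages plus late penalty: €17,640 + €12,480 = €30,120
Costs and fees: 10% of €30,120 = €3,012
Total recovery: €30,120 + €3,012 = €33,132

Recovery: €33,132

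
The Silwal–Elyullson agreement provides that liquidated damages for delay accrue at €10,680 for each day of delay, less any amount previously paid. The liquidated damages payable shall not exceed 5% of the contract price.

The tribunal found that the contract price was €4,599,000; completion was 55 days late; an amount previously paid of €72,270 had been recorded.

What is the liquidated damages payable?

Per-day damages: 55 × €10,680 = €587,400
Less amount previously paid: €587,400 − €72,270 = €515,130
Cap: 5% of €4,599,000 = €229,950
Cap at €229,950: €515,130 exceeds the cap → €229,950

€229,950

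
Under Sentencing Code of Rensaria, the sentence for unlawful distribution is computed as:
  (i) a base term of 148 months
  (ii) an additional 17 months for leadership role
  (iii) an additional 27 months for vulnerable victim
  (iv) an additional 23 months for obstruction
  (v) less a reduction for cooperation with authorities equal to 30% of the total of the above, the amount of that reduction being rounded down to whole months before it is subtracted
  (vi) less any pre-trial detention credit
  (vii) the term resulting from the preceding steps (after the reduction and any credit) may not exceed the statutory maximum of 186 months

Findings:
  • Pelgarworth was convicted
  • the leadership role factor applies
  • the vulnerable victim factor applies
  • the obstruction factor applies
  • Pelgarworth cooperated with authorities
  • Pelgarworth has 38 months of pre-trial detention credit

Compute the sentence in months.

113 months

Leadership role enhancement: +17 months
Vulnerable victim enhancement: +27 months
Obstruction enhancement: +23 months
Adjusted term: 148 months + 17 months + 27 months + 23 months = 215 months
Cooperation with authorities reduction: 30% of 215 months = 64 months (rounded down)
After reduction: 215 − 64 = 151 months
Less pre-trial detention credit: 151 months − 38 months = 113 months
Cap at 186 months: 113 months is within the cap, no reduction.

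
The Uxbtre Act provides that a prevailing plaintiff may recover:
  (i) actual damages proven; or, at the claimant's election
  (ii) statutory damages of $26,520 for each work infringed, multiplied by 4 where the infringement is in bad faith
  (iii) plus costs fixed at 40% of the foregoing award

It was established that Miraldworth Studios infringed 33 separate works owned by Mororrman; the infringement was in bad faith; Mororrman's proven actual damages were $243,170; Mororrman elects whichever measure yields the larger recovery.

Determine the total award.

Award: $4,900,896

Statutory damages: 33 × $26,520 = $875,160
Multiplied by 4: 4 × $875,160 = $3,500,640
Greater of actual damages ($243,170) or enhanced statutory damages ($3,500,640): $3,500,640
Costs: 40% of $3,500,640 = $1,400,256
Award plus costs: $3,500,640 + $1,400,256 = $4,900,896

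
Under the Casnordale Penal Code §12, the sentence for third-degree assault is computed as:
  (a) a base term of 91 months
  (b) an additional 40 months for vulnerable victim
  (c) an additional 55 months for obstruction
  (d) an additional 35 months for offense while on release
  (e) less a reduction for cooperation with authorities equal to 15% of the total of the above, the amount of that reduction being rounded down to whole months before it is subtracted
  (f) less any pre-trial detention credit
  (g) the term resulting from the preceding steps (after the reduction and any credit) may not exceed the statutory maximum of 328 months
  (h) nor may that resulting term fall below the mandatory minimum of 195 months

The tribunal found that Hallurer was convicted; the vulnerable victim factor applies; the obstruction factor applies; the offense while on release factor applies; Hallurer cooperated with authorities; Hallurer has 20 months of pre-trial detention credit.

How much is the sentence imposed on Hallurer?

Vulnerable victim enhancement: +40 months
Obstruction enhancement: +55 months
Offense while on release enhancement: +35 months
Adjusted term: 91 months + 40 months + 55 months + 35 months = 221 months
Cooperation with authorities reduction: 15% of 221 months = 33 months (rounded down)
After reduction: 221 − 33 = 188 months
Less pre-trial detention credit: 188 months − 20 months = 168 months
Cap at 328 months: 168 months is within the cap, no reduction.
Minimum 195 months: 168 months is below the minimum → 195 months

195 months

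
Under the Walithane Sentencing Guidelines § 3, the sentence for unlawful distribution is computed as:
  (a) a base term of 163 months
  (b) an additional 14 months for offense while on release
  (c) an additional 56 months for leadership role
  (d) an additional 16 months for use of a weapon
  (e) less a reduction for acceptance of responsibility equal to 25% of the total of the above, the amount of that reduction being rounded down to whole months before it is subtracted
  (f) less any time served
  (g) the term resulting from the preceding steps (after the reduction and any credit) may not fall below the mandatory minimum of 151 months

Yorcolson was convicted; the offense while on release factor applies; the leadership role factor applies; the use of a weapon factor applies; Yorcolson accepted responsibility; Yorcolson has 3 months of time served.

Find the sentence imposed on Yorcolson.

184 months

Offense while on release enhancement: +14 months
Leadership role enhancement: +56 months
Use of a weapon enhancement: +16 months
Adjusted term: 163 months + 14 months + 56 months + 16 months = 249 months
Acceptance of responsibility reduction: 25% of 249 months = 62 months (rounded down)
After reduction: 249 − 62 = 187 months
Less time served: 187 months − 3 months = 184 months
Minimum 151 months: 184 months meets the minimum, no increase.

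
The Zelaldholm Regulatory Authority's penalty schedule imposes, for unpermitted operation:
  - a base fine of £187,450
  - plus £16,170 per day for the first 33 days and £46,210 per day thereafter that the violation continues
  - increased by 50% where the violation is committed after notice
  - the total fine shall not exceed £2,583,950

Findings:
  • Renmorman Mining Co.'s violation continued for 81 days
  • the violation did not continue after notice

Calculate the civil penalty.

First 33 days: 33 × £16,170 = £533,610
Remaining days: (81 − 33) × £46,210 = £2,218,080
Per-day component: £533,610 + £2,218,080 = £2,751,690
Base plus per-day: £187,450 + £2,751,690 = £2,939,140
The violation did not continue after notice: no 50% increase.
Cap at £2,583,950: £2,939,140 exceeds the cap → £2,583,950

£2,583,950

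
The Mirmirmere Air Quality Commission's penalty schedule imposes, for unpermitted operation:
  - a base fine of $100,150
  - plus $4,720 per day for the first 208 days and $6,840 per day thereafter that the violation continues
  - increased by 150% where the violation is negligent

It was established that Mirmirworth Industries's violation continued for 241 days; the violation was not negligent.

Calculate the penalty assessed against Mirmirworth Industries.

$1,307,630

First 208 days: 208 × $4,720 = $981,760
Remaining days: (241 − 208) × $6,840 = $225,720
Per-day component: $981,760 + $225,720 = $1,207,480
Base plus per-day: $100,150 + $1,207,480 = $1,307,630
The violation was not negligent: no 150% increase.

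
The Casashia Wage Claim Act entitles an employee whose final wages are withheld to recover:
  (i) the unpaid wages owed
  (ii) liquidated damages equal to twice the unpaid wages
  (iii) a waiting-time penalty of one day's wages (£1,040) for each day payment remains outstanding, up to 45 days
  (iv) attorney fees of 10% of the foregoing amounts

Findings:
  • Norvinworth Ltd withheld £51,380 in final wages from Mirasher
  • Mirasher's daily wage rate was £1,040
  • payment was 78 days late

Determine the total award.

£221,034

Doubled: 2 × £51,380 = £102,760
Penalty days: min(78, 45) = 45
Waiting-time penalty: 45 × £1,040 = £46,800
Subtotal: £51,380 + £102,760 + £46,800 = £200,940
Attorney fees: 10% of £200,940 = £20,094
Total award: £200,940 + £20,094 = £221,034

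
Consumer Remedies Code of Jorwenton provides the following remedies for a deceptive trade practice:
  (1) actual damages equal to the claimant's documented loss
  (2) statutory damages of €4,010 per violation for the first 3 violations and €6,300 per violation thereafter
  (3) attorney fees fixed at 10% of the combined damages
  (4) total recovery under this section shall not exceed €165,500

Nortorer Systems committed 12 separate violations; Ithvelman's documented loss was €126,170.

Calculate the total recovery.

€165,500

First 3 violations: 3 × €4,010 = €12,030
Remaining violations: (12 − 3) × €6,300 = €56,700
Statutory damages: €12,030 + €56,700 = €68,730
Combined damages: €126,170 + €68,730 = €194,900
Attorney fees: 10% of €194,900 = €19,490
Total before cap: €194,900 + €19,490 = €214,390
Cap at €165,500: €214,390 exceeds the cap → €165,500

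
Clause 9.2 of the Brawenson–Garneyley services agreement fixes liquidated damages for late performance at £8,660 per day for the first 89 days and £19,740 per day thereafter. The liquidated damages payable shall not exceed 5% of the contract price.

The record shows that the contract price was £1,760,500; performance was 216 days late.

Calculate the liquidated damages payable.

Liquidated damages: £88,025

First 89 days: 89 × £8,660 = £770,740
Remaining days: (216 − 89) × £19,740 = £2,506,980
Accrued per-day damages: £770,740 + £2,506,980 = £3,277,720
Cap: 5% of £1,760,500 = £88,025
Cap at £88,025: £3,277,720 exceeds the cap → £88,025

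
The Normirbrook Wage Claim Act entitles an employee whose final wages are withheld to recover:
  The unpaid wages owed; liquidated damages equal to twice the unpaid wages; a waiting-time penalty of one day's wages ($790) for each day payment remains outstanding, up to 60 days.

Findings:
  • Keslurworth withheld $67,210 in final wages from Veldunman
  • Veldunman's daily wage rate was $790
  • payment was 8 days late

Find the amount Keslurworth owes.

Doubled: 2 × $67,210 = $134,420
Penalty days: min(8, 60) = 8
Waiting-time penalty: 8 × $790 = $6,320
Total award: $67,210 + $134,420 + $6,320 = $207,950

$207,950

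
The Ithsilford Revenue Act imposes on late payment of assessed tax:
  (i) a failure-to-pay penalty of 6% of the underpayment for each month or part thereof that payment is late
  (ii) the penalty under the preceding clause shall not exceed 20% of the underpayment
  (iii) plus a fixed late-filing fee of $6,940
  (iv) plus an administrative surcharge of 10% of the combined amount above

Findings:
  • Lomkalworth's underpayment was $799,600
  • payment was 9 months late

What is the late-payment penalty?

Accrued rate: 6% × 9 = 54%, capped at 20% → 20%
Failure-to-pay penalty: 20% of $799,600 = $159,920
Penalty before surcharge: $159,920 + $6,940 = $166,860
Administrative surcharge: 10% of $166,860 = $16,686
Total penalty: $166,860 + $16,686 = $183,546

$183,546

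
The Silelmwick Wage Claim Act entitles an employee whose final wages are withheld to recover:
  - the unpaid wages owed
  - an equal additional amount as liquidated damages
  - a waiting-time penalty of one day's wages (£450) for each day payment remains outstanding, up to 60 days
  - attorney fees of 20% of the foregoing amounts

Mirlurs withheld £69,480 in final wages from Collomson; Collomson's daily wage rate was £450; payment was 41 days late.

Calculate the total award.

Total award: £188,892

Liquidated damages (equal amount): £69,480
Penalty days: min(41, 60) = 41
Waiting-time penalty: 41 × £450 = £18,450
Subtotal: £69,480 + £69,480 + £18,450 = £157,410
Attorney fees: 20% of £157,410 = £31,482
Total award: £157,410 + £31,482 = £188,892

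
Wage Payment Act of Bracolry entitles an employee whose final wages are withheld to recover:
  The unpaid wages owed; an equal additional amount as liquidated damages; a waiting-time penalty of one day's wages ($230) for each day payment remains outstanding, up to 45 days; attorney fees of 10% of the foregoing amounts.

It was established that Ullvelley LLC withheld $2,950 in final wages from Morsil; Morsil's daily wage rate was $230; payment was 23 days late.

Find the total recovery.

$12,309

Liquidated damages (equal amount): $2,950
Penalty days: min(23, 45) = 23
Waiting-time penalty: 23 × $230 = $5,290
Subtotal: $2,950 + $2,950 + $5,290 = $11,190
Attorney fees: 10% of $11,190 = $1,119
Total award: $11,190 + $1,119 = $12,309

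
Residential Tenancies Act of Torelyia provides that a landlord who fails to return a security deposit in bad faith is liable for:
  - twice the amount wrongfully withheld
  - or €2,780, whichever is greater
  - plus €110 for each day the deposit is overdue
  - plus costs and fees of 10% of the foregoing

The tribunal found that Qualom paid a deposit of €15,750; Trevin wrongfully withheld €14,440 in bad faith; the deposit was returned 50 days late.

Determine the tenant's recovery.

Recovery: €37,818

Doubled: 2 × €14,440 = €28,880
Minimum €2,780: €28,880 meets the minimum, no increase.
Late-return penalty: 50 × €110 = €5,500
Damages plus late penalty: €28,880 + €5,500 = €34,380
Costs and fees: 10% of €34,380 = €3,438
Total recovery: €34,380 + €3,438 = €37,818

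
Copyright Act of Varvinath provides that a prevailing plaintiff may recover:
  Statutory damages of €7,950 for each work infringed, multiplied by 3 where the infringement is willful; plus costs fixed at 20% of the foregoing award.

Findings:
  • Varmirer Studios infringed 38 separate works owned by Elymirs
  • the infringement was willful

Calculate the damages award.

Award: €1,087,560

Statutory damages: 38 × €7,950 = €302,100
Trebled: 3 × €302,100 = €906,300
Costs: 20% of €906,300 = €181,260
Award plus costs: €906,300 + €181,260 = €1,087,560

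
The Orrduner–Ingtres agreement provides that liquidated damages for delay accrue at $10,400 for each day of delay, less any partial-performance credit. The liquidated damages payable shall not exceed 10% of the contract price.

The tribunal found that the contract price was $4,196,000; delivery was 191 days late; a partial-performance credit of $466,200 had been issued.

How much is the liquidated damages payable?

Liquidated damages: $419,600

Per-day damages: 191 × $10,400 = $1,986,400
Less partial-performance credit: $1,986,400 − $466,200 = $1,520,200
Cap: 10% of $4,196,000 = $419,600
Cap at $419,600: $1,520,200 exceeds the cap → $419,600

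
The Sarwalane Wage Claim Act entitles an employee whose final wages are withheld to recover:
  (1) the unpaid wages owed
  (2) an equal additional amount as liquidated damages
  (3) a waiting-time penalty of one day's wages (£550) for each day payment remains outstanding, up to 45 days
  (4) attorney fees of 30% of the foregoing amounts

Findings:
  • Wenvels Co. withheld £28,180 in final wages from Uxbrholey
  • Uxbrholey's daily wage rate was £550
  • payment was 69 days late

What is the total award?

£105,443

Liquidated damages (equal amount): £28,180
Penalty days: min(69, 45) = 45
Waiting-time penalty: 45 × £550 = £24,750
Subtotal: £28,180 + £28,180 + £24,750 = £81,110
Attorney fees: 30% of £81,110 = £24,333
Total award: £81,110 + £24,333 = £105,443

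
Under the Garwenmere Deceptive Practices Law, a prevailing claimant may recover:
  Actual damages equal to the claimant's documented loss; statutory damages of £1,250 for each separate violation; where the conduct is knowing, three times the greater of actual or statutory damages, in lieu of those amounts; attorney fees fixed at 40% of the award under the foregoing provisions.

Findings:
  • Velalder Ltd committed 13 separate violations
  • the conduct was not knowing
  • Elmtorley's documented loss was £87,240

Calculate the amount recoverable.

Statutory damages: 13 × £1,250 = £16,250
Conduct not knowing: the in-lieu enhancement does not apply.
Actual plus statutory damages: £87,240 + £16,250 = £103,490
Attorney fees: 40% of £103,490 = £41,396
Total recovery: £103,490 + £41,396 = £144,886

£144,886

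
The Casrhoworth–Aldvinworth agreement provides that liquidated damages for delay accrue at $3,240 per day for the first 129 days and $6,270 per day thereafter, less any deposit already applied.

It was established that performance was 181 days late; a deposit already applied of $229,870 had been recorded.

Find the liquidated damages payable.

First 129 days: 129 × $3,240 = $417,960
Remaining days: (181 − 129) × $6,270 = $326,040
Accrued per-day damages: $417,960 + $326,040 = $744,000
Less deposit already applied: $744,000 − $229,870 = $514,130

$514,130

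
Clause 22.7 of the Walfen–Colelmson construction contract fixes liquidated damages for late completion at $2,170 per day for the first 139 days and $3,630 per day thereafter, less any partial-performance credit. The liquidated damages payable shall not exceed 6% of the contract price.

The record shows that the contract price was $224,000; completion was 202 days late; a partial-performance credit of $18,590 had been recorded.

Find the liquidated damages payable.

Liquidated damages: $13,440

First 139 days: 139 × $2,170 = $301,630
Remaining days: (202 − 139) × $3,630 = $228,690
Accrued per-day damages: $301,630 + $228,690 = $530,320
Less partial-performance credit: $530,320 − $18,590 = $511,730
Cap: 6% of $224,000 = $13,440
Cap at $13,440: $511,730 exceeds the cap → $13,440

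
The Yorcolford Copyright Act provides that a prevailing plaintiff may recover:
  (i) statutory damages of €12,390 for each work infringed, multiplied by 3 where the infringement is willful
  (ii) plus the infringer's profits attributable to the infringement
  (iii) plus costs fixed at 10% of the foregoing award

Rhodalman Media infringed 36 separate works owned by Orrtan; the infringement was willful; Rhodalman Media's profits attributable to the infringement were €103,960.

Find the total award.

Statutory damages: 36 × €12,390 = €446,040
Trebled: 3 × €446,040 = €1,338,120
Combined award: €1,338,120 + €103,960 = €1,442,080
Costs: 10% of €1,442,080 = €144,208
Award plus costs: €1,442,080 + €144,208 = €1,586,288

€1,586,288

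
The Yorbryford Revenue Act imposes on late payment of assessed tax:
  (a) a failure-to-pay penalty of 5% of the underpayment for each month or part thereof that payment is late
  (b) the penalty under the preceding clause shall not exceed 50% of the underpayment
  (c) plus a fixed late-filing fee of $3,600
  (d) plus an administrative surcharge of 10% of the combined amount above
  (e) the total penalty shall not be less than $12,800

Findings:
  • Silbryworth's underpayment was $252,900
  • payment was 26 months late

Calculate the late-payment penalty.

$143,055

Accrued rate: 5% × 26 = 130%, capped at 50% → 50%
Failure-to-pay penalty: 50% of $252,900 = $126,450
Penalty before surcharge: $126,450 + $3,600 = $130,050
Administrative surcharge: 10% of $130,050 = $13,005
Total penalty: $130,050 + $13,005 = $143,055
Minimum $12,800: $143,055 meets the minimum, no increase.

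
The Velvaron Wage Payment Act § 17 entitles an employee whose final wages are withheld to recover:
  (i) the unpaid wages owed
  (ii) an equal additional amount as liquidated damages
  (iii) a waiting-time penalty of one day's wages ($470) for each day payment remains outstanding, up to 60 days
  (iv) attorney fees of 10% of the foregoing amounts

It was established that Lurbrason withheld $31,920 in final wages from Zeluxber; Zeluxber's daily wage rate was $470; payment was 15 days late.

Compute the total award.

Liquidated damages (equal amount): $31,920
Penalty days: min(15, 60) = 15
Waiting-time penalty: 15 × $470 = $7,050
Subtotal: $31,920 + $31,920 + $7,050 = $70,890
Attorney fees: 10% of $70,890 = $7,089
Total award: $70,890 + $7,089 = $77,979

Total award: $77,979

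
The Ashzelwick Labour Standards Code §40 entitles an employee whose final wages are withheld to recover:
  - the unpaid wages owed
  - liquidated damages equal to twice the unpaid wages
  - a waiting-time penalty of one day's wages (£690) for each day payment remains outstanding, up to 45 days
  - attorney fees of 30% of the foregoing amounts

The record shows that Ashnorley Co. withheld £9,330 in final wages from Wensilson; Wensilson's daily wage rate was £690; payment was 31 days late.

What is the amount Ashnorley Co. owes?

Doubled: 2 × £9,330 = £18,660
Penalty days: min(31, 45) = 31
Waiting-time penalty: 31 × £690 = £21,390
Subtotal: £9,330 + £18,660 + £21,390 = £49,380
Attorney fees: 30% of £49,380 = £14,814
Total award: £49,380 + £14,814 = £64,194

£64,194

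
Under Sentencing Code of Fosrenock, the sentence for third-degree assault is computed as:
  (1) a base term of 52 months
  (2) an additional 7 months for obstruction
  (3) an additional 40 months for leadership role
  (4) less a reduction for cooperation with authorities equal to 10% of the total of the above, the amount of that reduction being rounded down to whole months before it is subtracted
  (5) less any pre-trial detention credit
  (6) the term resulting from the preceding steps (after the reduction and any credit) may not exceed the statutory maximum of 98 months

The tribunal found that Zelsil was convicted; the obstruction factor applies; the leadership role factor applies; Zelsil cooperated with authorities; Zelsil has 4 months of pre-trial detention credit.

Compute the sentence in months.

86 months

Obstruction enhancement: +7 months
Leadership role enhancement: +40 months
Adjusted term: 52 months + 7 months + 40 months = 99 months
Cooperation with authorities reduction: 10% of 99 months = 9 months (rounded down)
After reduction: 99 − 9 = 90 months
Less pre-trial detention credit: 90 months − 4 months = 86 months
Cap at 98 months: 86 months is within the cap, no reduction.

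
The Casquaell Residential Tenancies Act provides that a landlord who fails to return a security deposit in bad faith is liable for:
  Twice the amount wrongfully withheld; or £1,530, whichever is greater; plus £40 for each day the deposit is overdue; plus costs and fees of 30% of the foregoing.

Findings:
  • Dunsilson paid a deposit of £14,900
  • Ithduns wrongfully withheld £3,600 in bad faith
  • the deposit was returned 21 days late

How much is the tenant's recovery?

£10,452

Doubled: 2 × £3,600 = £7,200
Minimum £1,530: £7,200 meets the minimum, no increase.
Late-return penalty: 21 × £40 = £840
Damages plus late penalty: £7,200 + £840 = £8,040
Costs and fees: 30% of £8,040 = £2,412
Total recovery: £8,040 + £2,412 = £10,452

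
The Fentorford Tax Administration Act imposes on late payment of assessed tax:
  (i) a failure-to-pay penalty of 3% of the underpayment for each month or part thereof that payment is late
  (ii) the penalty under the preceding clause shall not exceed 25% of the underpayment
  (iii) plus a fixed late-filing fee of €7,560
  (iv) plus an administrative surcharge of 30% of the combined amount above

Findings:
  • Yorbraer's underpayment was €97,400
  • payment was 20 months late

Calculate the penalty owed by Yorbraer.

Accrued rate: 3% × 20 = 60%, capped at 25% → 25%
Failure-to-pay penalty: 25% of €97,400 = €24,350
Penalty before surcharge: €24,350 + €7,560 = €31,910
Administrative surcharge: 30% of €31,910 = €9,573
Total penalty: €31,910 + €9,573 = €41,483

Penalty: €41,483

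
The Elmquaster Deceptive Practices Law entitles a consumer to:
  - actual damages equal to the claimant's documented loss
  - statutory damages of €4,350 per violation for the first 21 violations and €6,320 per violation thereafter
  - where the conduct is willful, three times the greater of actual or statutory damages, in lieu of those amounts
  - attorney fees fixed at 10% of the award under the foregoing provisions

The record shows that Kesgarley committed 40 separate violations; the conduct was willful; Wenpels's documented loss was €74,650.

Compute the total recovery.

First 21 violations: 21 × €4,350 = €91,350
Remaining violations: (40 − 21) × €6,320 = €120,080
Statutory damages: €91,350 + €120,080 = €211,430
Greater of actual damages (€74,650) or statutory damages (€211,430): €211,430
Trebled: 3 × €211,430 = €634,290
Attorney fees: 10% of €634,290 = €63,429
Total recovery: €634,290 + €63,429 = €697,719

€697,719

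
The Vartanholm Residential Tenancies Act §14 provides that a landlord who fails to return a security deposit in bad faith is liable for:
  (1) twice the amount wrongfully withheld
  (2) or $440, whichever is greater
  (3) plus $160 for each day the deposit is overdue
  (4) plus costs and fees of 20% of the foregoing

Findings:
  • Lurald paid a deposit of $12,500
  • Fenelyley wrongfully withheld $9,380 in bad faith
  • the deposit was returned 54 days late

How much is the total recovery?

$32,880

Doubled: 2 × $9,380 = $18,760
Minimum $440: $18,760 meets the minimum, no increase.
Late-return penalty: 54 × $160 = $8,640
Damages plus late penalty: $18,760 + $8,640 = $27,400
Costs and fees: 20% of $27,400 = $5,480
Total recovery: $27,400 + $5,480 = $32,880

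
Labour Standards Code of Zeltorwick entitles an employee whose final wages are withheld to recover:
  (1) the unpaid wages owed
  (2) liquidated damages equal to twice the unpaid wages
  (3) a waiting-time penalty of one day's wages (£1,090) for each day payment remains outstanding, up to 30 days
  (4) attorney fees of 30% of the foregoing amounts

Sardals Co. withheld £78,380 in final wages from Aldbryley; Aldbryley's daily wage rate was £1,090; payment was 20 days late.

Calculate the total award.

Doubled: 2 × £78,380 = £156,760
Penalty days: min(20, 30) = 20
Waiting-time penalty: 20 × £1,090 = £21,800
Subtotal: £78,380 + £156,760 + £21,800 = £256,940
Attorney fees: 30% of £256,940 = £77,082
Total award: £256,940 + £77,082 = £334,022

Total award: £334,022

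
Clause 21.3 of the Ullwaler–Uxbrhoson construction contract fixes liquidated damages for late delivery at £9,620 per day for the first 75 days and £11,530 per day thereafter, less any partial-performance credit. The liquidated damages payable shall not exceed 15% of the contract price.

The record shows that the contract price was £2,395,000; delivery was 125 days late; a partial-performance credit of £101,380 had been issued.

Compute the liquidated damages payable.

£359,250

First 75 days: 75 × £9,620 = £721,500
Remaining days: (125 − 75) × £11,530 = £576,500
Accrued per-day damages: £721,500 + £576,500 = £1,298,000
Less partial-performance credit: £1,298,000 − £101,380 = £1,196,620
Cap: 15% of £2,395,000 = £359,250
Cap at £359,250: £1,196,620 exceeds the cap → £359,250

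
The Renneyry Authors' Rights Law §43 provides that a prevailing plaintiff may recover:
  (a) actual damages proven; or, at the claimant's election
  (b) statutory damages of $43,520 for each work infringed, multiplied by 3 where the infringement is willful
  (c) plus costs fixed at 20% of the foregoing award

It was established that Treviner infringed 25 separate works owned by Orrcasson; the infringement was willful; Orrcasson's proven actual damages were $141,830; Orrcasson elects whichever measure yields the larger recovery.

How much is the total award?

Statutory damages: 25 × $43,520 = $1,088,000
Trebled: 3 × $1,088,000 = $3,264,000
Greater of actual damages ($141,830) or enhanced statutory damages ($3,264,000): $3,264,000
Costs: 20% of $3,264,000 = $652,800
Award plus costs: $3,264,000 + $652,800 = $3,916,800

$3,916,800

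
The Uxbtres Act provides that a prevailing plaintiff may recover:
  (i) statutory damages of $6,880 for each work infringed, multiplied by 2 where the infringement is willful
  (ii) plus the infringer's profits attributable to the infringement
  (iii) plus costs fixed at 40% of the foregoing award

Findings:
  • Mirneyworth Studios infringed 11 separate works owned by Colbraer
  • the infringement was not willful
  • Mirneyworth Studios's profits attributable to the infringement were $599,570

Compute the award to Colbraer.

$945,350

Statutory damages: 11 × $6,880 = $75,680
Infringement not willful: no ×2 enhancement.
Combined award: $75,680 + $599,570 = $675,250
Costs: 40% of $675,250 = $270,100
Award plus costs: $675,250 + $270,100 = $945,350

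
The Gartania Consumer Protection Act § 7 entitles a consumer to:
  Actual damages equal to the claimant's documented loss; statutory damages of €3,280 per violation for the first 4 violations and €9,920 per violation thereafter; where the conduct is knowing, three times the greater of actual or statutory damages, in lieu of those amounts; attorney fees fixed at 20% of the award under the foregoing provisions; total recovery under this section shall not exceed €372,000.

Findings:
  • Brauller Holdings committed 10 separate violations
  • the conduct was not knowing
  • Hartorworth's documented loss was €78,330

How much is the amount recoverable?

€181,164

First 4 violations: 4 × €3,280 = €13,120
Remaining violations: (10 − 4) × €9,920 = €59,520
Statutory damages: €13,120 + €59,520 = €72,640
Conduct not knowing: the in-lieu enhancement does not apply.
Actual plus statutory damages: €78,330 + €72,640 = €150,970
Attorney fees: 20% of €150,970 = €30,194
Total before cap: €150,970 + €30,194 = €181,164
Cap at €372,000: €181,164 is within the cap, no reduction.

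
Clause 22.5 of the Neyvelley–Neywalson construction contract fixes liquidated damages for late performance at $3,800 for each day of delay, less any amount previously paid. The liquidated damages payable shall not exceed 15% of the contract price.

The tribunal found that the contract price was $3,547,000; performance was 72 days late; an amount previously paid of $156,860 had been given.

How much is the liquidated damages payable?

Per-day damages: 72 × $3,800 = $273,600
Less amount previously paid: $273,600 − $156,860 = $116,740
Cap: 15% of $3,547,000 = $532,050
Cap at $532,050: $116,740 is within the cap, no reduction.

Liquidated damages: $116,740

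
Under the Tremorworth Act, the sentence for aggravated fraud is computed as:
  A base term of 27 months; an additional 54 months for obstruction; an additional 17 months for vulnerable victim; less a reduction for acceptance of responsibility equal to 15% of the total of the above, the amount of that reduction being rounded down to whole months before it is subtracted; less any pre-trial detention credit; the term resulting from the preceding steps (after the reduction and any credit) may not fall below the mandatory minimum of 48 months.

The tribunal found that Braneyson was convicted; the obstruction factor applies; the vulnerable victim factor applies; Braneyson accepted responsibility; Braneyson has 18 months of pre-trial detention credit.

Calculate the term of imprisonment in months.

66 months

Obstruction enhancement: +54 months
Vulnerable victim enhancement: +17 months
Adjusted term: 27 months + 54 months + 17 months = 98 months
Acceptance of responsibility reduction: 15% of 98 months = 14 months (rounded down)
After reduction: 98 − 14 = 84 months
Less pre-trial detention credit: 84 months − 18 months = 66 months
Minimum 48 months: 66 months meets the minimum, no increase.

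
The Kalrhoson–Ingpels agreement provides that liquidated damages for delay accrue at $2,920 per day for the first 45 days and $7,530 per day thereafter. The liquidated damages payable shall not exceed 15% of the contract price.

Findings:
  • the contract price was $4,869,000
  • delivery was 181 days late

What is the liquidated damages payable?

$730,350

First 45 days: 45 × $2,920 = $131,400
Remaining days: (181 − 45) × $7,530 = $1,024,080
Accrued per-day damages: $131,400 + $1,024,080 = $1,155,480
Cap: 15% of $4,869,000 = $730,350
Cap at $730,350: $1,155,480 exceeds the cap → $730,350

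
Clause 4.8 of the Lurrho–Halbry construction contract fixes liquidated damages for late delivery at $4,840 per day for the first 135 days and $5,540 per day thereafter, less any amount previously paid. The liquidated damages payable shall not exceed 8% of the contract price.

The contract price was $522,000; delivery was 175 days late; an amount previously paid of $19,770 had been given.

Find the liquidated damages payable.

$41,760

First 135 days: 135 × $4,840 = $653,400
Remaining days: (175 − 135) × $5,540 = $221,600
Accrued per-day damages: $653,400 + $221,600 = $875,000
Less amount previously paid: $875,000 − $19,770 = $855,230
Cap: 8% of $522,000 = $41,760
Cap at $41,760: $855,230 exceeds the cap → $41,760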